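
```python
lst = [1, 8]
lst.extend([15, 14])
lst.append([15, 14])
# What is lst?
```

After line 1: lst = [1, 8]
After line 2 (extend unpacks [15, 14]): lst = [1, 8, 15, 14]
After line 3 (append adds [15, 14] as single element): lst = [1, 8, 15, 14, [15, 14]]

[1, 8, 15, 14, [15, 14]]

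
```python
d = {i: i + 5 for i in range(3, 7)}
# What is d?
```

{3: 8, 4: 9, 5: 10, 6: 11}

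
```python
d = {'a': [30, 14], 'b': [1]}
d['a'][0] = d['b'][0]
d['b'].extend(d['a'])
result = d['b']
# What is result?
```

After line 1: d = {'a': [30, 14], 'b': [1]}
After line 2 (a[0] = b[0] = 1): d = {'a': [1, 14], 'b': [1]}
After line 3 (b.extend(a) appends [1, 14]): d = {'a': [1, 14], 'b': [1, 1, 14]}
After line 4: result = d['b'] = [1, 1, 14]

[1, 1, 14]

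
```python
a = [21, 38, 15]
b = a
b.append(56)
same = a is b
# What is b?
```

After line 1: a = [21, 38, 15]
After line 2 (b = a is an alias, same object): a = [21, 38, 15], b = [21, 38, 15]
After line 3 (b.append mutates the shared list): a = [21, 38, 15, 56], b = [21, 38, 15, 56]
After line 4 (same = a is b; same object -> True): same = True

[21, 38, 15, 56]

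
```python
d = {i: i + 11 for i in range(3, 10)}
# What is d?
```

{3: 14, 4: 15, 5: 16, 6: 17, 7: 18, 8: 19, 9: 20}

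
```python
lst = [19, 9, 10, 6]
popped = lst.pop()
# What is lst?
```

[19, 9, 10]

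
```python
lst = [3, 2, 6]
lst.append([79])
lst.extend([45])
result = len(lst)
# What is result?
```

After line 1: lst = [3, 2, 6]
After line 2 (append adds [79] as single element): lst = [3, 2, 6, [79]]
After line 3 (extend unpacks [45], adds 45): lst = [3, 2, 6, [79], 45]
After line 4: result = len(lst) = 5

5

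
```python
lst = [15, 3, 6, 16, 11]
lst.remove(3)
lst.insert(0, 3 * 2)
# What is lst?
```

After line 1: lst = [15, 3, 6, 16, 11]
After line 2 (remove first 3): lst = [15, 6, 16, 11]
After line 3 (insert 6 at index 0): lst = [6, 15, 6, 16, 11]

[6, 15, 6, 16, 11]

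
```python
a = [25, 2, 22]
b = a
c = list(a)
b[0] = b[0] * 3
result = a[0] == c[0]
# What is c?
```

After line 1: a = [25, 2, 22]
After line 2 (b = a, alias): a = [25, 2, 22], b = [25, 2, 22]
After line 3 (c = list(a) is a copy, new object): c = [25, 2, 22]
After line 4 (b[0] = 25 * 3 = 75; mutates shared a/b): a = b = [75, 2, 22], c = [25, 2, 22]
After line 5 (a[0] = 75, c[0] = 25; result = False)

[25, 2, 22]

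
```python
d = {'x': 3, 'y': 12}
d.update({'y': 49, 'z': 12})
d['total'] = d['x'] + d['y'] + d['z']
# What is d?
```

After line 1: d = {'x': 3, 'y': 12}
After line 2 (y overwritten, z added): d = {'x': 3, 'y': 49, 'z': 12}
After line 3 (total = 3 + 49 + 12 = 64): d = {'x': 3, 'y': 49, 'z': 12, 'total': 64}

{'x': 3, 'y': 49, 'z': 12, 'total': 64}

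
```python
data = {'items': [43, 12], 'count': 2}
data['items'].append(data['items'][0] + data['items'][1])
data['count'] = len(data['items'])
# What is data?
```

After line 1: data = {'items': [43, 12], 'count': 2}
After line 2 (append 43 + 12 = 55): data = {'items': [43, 12, 55], 'count': 2}
After line 3 (count = len(items) = 3): data = {'items': [43, 12, 55], 'count': 3}

{'items': [43, 12, 55], 'count': 3}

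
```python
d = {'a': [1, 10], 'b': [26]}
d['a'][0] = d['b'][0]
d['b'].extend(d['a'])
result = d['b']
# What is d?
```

After line 1: d = {'a': [1, 10], 'b': [26]}
After line 2 (a[0] = b[0] = 26): d = {'a': [26, 10], 'b': [26]}
After line 3 (b.extend(a) appends [26, 10]): d = {'a': [26, 10], 'b': [26, 26, 10]}
After line 4: result = d['b'] = [26, 26, 10]

{'a': [26, 10], 'b': [26, 26, 10]}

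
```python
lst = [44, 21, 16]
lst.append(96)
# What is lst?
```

[44, 21, 16, 96]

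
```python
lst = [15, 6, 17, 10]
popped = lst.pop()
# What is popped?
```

10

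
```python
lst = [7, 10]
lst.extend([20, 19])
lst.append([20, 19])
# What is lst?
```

After line 1: lst = [7, 10]
After line 2 (extend unpacks [20, 19]): lst = [7, 10, 20, 19]
After line 3 (append adds [20, 19] as single element): lst = [7, 10, 20, 19, [20, 19]]

[7, 10, 20, 19, [20, 19]]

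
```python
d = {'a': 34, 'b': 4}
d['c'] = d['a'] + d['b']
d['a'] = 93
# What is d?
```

After line 1: d = {'a': 34, 'b': 4}
After line 2 (d['c'] = 34 + 4): d = {'a': 34, 'b': 4, 'c': 38}
After line 3: d = {'a': 93, 'b': 4, 'c': 38}

{'a': 93, 'b': 4, 'c': 38}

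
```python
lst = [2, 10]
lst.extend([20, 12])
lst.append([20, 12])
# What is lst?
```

After line 1: lst = [2, 10]
After line 2 (extend unpacks [20, 12]): lst = [2, 10, 20, 12]
After line 3 (append adds [20, 12] as single element): lst = [2, 10, 20, 12, [20, 12]]

[2, 10, 20, 12, [20, 12]]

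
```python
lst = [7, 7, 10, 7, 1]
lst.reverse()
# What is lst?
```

[1, 7, 10, 7, 7]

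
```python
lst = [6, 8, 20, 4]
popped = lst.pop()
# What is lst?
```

[6, 8, 20]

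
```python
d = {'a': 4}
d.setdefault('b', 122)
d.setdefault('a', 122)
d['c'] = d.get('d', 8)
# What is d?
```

After line 1: d = {'a': 4}
After line 2 (setdefault adds 'b'=122): d = {'a': 4, 'b': 122}
After line 3 (setdefault 'a' no-op, already exists): d = {'a': 4, 'b': 122}
After line 4 (get('d', 8) returns default since 'd' not in d): d = {'a': 4, 'b': 122, 'c': 8}

{'a': 4, 'b': 122, 'c': 8}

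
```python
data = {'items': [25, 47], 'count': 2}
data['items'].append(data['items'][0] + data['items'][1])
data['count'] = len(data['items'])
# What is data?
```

After line 1: data = {'items': [25, 47], 'count': 2}
After line 2 (append 25 + 47 = 72): data = {'items': [25, 47, 72], 'count': 2}
After line 3 (count = len(items) = 3): data = {'items': [25, 47, 72], 'count': 3}

{'items': [25, 47, 72], 'count': 3}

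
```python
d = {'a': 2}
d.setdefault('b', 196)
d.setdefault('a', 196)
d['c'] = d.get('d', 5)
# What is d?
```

After line 1: d = {'a': 2}
After line 2 (setdefault adds 'b'=196): d = {'a': 2, 'b': 196}
After line 3 (setdefault 'a' no-op, already exists): d = {'a': 2, 'b': 196}
After line 4 (get('d', 5) returns default since 'd' not in d): d = {'a': 2, 'b': 196, 'c': 5}

{'a': 2, 'b': 196, 'c': 5}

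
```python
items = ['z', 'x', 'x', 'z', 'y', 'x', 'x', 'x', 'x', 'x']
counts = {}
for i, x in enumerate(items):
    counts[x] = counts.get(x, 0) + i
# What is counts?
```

Initial: counts = {}, items = ['z', 'x', 'x', 'z', 'y', 'x', 'x', 'x', 'x', 'x']
i=0, x='z': counts = {'z': 0}
i=1, x='x': counts = {'z': 0, 'x': 1}
i=2, x='x': counts = {'z': 0, 'x': 3}
i=3, x='z': counts = {'z': 3, 'x': 3}
i=4, x='y': counts = {'z': 3, 'x': 3, 'y': 4}
i=5, x='x': counts = {'z': 3, 'x': 8, 'y': 4}
i=6, x='x': counts = {'z': 3, 'x': 14, 'y': 4}
i=7, x='x': counts = {'z': 3, 'x': 21, 'y': 4}
i=8, x='x': counts = {'z': 3, 'x': 29, 'y': 4}
i=9, x='x': counts = {'z': 3, 'x': 38, 'y': 4}

{'z': 3, 'x': 38, 'y': 4}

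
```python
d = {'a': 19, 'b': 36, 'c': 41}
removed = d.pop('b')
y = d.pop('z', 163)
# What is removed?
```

After line 1: d = {'a': 19, 'b': 36, 'c': 41}
After line 2 (pop 'b' returns 36): d = {'a': 19, 'c': 41}, removed = 36
After line 3 (pop 'z' missing, returns default 163): d = {'a': 19, 'c': 41}, y = 163

36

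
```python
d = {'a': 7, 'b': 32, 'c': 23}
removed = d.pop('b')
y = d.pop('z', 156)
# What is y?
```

After line 1: d = {'a': 7, 'b': 32, 'c': 23}
After line 2 (pop 'b' returns 32): d = {'a': 7, 'c': 23}, removed = 32
After line 3 (pop 'z' missing, returns default 156): d = {'a': 7, 'c': 23}, y = 156

156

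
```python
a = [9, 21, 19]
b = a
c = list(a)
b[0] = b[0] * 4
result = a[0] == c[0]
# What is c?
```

After line 1: a = [9, 21, 19]
After line 2 (b = a, alias): a = [9, 21, 19], b = [9, 21, 19]
After line 3 (c = list(a) is a copy, new object): c = [9, 21, 19]
After line 4 (b[0] = 9 * 4 = 36; mutates shared a/b): a = b = [36, 21, 19], c = [9, 21, 19]
After line 5 (a[0] = 36, c[0] = 9; result = False)

[9, 21, 19]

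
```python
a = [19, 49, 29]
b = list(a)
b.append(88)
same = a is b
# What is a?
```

After line 1: a = [19, 49, 29]
After line 2 (b = list(a) is a shallow copy, new object): a = [19, 49, 29], b = [19, 49, 29]
After line 3 (append only mutates b): a = [19, 49, 29], b = [19, 49, 29, 88]
After line 4 (same = a is b; different objects -> False): same = False

[19, 49, 29]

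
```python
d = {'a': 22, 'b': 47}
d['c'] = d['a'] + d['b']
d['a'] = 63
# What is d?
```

After line 1: d = {'a': 22, 'b': 47}
After line 2 (d['c'] = 22 + 47): d = {'a': 22, 'b': 47, 'c': 69}
After line 3: d = {'a': 63, 'b': 47, 'c': 69}

{'a': 63, 'b': 47, 'c': 69}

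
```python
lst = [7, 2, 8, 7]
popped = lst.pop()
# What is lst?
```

[7, 2, 8]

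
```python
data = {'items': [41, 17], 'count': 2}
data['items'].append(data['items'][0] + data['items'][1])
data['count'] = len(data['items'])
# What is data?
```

After line 1: data = {'items': [41, 17], 'count': 2}
After line 2 (append 41 + 17 = 58): data = {'items': [41, 17, 58], 'count': 2}
After line 3 (count = len(items) = 3): data = {'items': [41, 17, 58], 'count': 3}

{'items': [41, 17, 58], 'count': 3}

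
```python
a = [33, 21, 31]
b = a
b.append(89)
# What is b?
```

After line 1: a = [33, 21, 31]
After line 2 (b = a is an alias, same object): a = [33, 21, 31], b = [33, 21, 31]
After line 3 (b.append mutates the shared list): a = [33, 21, 31, 89], b = [33, 21, 31, 89]

[33, 21, 31, 89]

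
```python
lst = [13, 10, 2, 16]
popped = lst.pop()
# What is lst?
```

[13, 10, 2]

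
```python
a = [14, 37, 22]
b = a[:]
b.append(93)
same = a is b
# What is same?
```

After line 1: a = [14, 37, 22]
After line 2 (b = a[:] is a shallow copy, new object): a = [14, 37, 22], b = [14, 37, 22]
After line 3 (append only mutates b): a = [14, 37, 22], b = [14, 37, 22, 93]
After line 4 (same = a is b; different objects -> False): same = False

False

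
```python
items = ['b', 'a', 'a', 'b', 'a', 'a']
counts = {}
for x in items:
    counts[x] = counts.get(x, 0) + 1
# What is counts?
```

Initial: counts = {}, items = ['b', 'a', 'a', 'b', 'a', 'a']
See 'b': counts = {'b': 1}
See 'a': counts = {'b': 1, 'a': 1}
See 'a': counts = {'b': 1, 'a': 2}
See 'b': counts = {'b': 2, 'a': 2}
See 'a': counts = {'b': 2, 'a': 3}
See 'a': counts = {'b': 2, 'a': 4}

{'b': 2, 'a': 4}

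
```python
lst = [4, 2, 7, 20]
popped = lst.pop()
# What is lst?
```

[4, 2, 7]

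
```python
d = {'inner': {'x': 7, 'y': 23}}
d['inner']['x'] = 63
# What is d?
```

After line 1: d = {'inner': {'x': 7, 'y': 23}}
After line 2 (inner x overwritten): d = {'inner': {'x': 63, 'y': 23}}

{'inner': {'x': 63, 'y': 23}}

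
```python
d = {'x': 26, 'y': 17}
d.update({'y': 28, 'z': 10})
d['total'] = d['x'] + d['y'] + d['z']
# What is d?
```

After line 1: d = {'x': 26, 'y': 17}
After line 2 (y overwritten, z added): d = {'x': 26, 'y': 28, 'z': 10}
After line 3 (total = 26 + 28 + 10 = 64): d = {'x': 26, 'y': 28, 'z': 10, 'total': 64}

{'x': 26, 'y': 28, 'z': 10, 'total': 64}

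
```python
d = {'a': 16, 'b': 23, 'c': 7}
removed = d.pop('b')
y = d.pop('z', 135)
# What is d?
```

After line 1: d = {'a': 16, 'b': 23, 'c': 7}
After line 2 (pop 'b' returns 23): d = {'a': 16, 'c': 7}, removed = 23
After line 3 (pop 'z' missing, returns default 135): d = {'a': 16, 'c': 7}, y = 135

{'a': 16, 'c': 7}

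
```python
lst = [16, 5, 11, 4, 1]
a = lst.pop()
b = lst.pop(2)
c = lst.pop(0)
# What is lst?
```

After line 1: lst = [16, 5, 11, 4, 1]
After line 2 (pop() -> a = 1): lst = [16, 5, 11, 4]
After line 3 (pop(2) -> b = 11): lst = [16, 5, 4]
After line 4 (pop(0) -> c = 16): lst = [5, 4]

[5, 4]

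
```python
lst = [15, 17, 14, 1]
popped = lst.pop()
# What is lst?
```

[15, 17, 14]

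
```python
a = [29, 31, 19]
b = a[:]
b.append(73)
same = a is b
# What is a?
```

After line 1: a = [29, 31, 19]
After line 2 (b = a[:] is a shallow copy, new object): a = [29, 31, 19], b = [29, 31, 19]
After line 3 (append only mutates b): a = [29, 31, 19], b = [29, 31, 19, 73]
After line 4 (same = a is b; different objects -> False): same = False

[29, 31, 19]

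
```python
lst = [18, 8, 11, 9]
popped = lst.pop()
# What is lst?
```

[18, 8, 11]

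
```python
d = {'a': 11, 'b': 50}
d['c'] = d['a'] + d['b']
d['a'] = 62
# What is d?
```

After line 1: d = {'a': 11, 'b': 50}
After line 2 (d['c'] = 11 + 50): d = {'a': 11, 'b': 50, 'c': 61}
After line 3: d = {'a': 62, 'b': 50, 'c': 61}

{'a': 62, 'b': 50, 'c': 61}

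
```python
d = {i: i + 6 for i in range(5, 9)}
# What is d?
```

{5: 11, 6: 12, 7: 13, 8: 14}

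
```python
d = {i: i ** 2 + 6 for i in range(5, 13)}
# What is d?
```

{5: 31, 6: 42, 7: 55, 8: 70, 9: 87, 10: 106, 11: 127, 12: 150}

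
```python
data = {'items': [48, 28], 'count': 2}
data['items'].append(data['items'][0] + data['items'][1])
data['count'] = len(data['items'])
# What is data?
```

After line 1: data = {'items': [48, 28], 'count': 2}
After line 2 (append 48 + 28 = 76): data = {'items': [48, 28, 76], 'count': 2}
After line 3 (count = len(items) = 3): data = {'items': [48, 28, 76], 'count': 3}

{'items': [48, 28, 76], 'count': 3}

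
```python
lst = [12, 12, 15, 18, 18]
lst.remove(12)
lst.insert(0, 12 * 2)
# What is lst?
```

After line 1: lst = [12, 12, 15, 18, 18]
After line 2 (remove first 12): lst = [12, 15, 18, 18]
After line 3 (insert 24 at index 0): lst = [24, 12, 15, 18, 18]

[24, 12, 15, 18, 18]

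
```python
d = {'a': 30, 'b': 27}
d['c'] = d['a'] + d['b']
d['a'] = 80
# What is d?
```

After line 1: d = {'a': 30, 'b': 27}
After line 2 (d['c'] = 30 + 27): d = {'a': 30, 'b': 27, 'c': 57}
After line 3: d = {'a': 80, 'b': 27, 'c': 57}

{'a': 80, 'b': 27, 'c': 57}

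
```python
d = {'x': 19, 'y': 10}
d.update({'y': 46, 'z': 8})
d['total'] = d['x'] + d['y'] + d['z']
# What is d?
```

After line 1: d = {'x': 19, 'y': 10}
After line 2 (y overwritten, z added): d = {'x': 19, 'y': 46, 'z': 8}
After line 3 (total = 19 + 46 + 8 = 73): d = {'x': 19, 'y': 46, 'z': 8, 'total': 73}

{'x': 19, 'y': 46, 'z': 8, 'total': 73}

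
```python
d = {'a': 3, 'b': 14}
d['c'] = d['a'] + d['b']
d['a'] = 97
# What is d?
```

After line 1: d = {'a': 3, 'b': 14}
After line 2 (d['c'] = 3 + 14): d = {'a': 3, 'b': 14, 'c': 17}
After line 3: d = {'a': 97, 'b': 14, 'c': 17}

{'a': 97, 'b': 14, 'c': 17}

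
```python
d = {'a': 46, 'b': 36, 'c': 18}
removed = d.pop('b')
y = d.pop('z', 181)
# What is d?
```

After line 1: d = {'a': 46, 'b': 36, 'c': 18}
After line 2 (pop 'b' returns 36): d = {'a': 46, 'c': 18}, removed = 36
After line 3 (pop 'z' missing, returns default 181): d = {'a': 46, 'c': 18}, y = 181

{'a': 46, 'c': 18}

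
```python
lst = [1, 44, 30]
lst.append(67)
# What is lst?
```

[1, 44, 30, 67]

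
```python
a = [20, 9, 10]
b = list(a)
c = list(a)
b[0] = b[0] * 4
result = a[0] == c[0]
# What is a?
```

After line 1: a = [20, 9, 10]
After line 2 (b = list(a), copy): a = [20, 9, 10], b = [20, 9, 10]
After line 3 (c = list(a) is a copy, new object): c = [20, 9, 10]
After line 4 (b[0] = 20 * 4 = 80; only b mutates (copy)): a = [20, 9, 10], b = [80, 9, 10], c = [20, 9, 10]
After line 5 (a[0] = 20, c[0] = 20; result = True)

[20, 9, 10]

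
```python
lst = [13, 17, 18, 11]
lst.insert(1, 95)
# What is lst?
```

[13, 95, 17, 18, 11]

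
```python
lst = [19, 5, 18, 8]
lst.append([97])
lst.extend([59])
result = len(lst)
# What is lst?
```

After line 1: lst = [19, 5, 18, 8]
After line 2 (append adds [97] as single element): lst = [19, 5, 18, 8, [97]]
After line 3 (extend unpacks [59], adds 59): lst = [19, 5, 18, 8, [97], 59]
After line 4: result = len(lst) = 6

[19, 5, 18, 8, [97], 59]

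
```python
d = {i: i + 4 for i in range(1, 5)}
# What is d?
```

{1: 5, 2: 6, 3: 7, 4: 8}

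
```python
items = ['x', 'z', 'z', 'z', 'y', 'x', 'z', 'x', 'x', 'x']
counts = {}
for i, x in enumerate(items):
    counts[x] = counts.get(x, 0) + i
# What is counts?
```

Initial: counts = {}, items = ['x', 'z', 'z', 'z', 'y', 'x', 'z', 'x', 'x', 'x']
i=0, x='x': counts = {'x': 0}
i=1, x='z': counts = {'x': 0, 'z': 1}
i=2, x='z': counts = {'x': 0, 'z': 3}
i=3, x='z': counts = {'x': 0, 'z': 6}
i=4, x='y': counts = {'x': 0, 'z': 6, 'y': 4}
i=5, x='x': counts = {'x': 5, 'z': 6, 'y': 4}
i=6, x='z': counts = {'x': 5, 'z': 12, 'y': 4}
i=7, x='x': counts = {'x': 12, 'z': 12, 'y': 4}
i=8, x='x': counts = {'x': 20, 'z': 12, 'y': 4}
i=9, x='x': counts = {'x': 29, 'z': 12, 'y': 4}

{'x': 29, 'z': 12, 'y': 4}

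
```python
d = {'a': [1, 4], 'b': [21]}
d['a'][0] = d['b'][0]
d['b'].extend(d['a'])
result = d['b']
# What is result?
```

After line 1: d = {'a': [1, 4], 'b': [21]}
After line 2 (a[0] = b[0] = 21): d = {'a': [21, 4], 'b': [21]}
After line 3 (b.extend(a) appends [21, 4]): d = {'a': [21, 4], 'b': [21, 21, 4]}
After line 4: result = d['b'] = [21, 21, 4]

[21, 21, 4]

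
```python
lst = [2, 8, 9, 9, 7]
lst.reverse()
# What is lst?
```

[7, 9, 9, 8, 2]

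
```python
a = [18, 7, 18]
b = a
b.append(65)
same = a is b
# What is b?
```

After line 1: a = [18, 7, 18]
After line 2 (b = a is an alias, same object): a = [18, 7, 18], b = [18, 7, 18]
After line 3 (b.append mutates the shared list): a = [18, 7, 18, 65], b = [18, 7, 18, 65]
After line 4 (same = a is b; same object -> True): same = True

[18, 7, 18, 65]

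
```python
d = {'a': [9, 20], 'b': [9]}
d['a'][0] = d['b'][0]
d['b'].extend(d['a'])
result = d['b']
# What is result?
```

After line 1: d = {'a': [9, 20], 'b': [9]}
After line 2 (a[0] = b[0] = 9): d = {'a': [9, 20], 'b': [9]}
After line 3 (b.extend(a) appends [9, 20]): d = {'a': [9, 20], 'b': [9, 9, 20]}
After line 4: result = d['b'] = [9, 9, 20]

[9, 9, 20]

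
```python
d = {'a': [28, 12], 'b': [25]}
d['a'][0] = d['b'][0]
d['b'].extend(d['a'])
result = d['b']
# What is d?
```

After line 1: d = {'a': [28, 12], 'b': [25]}
After line 2 (a[0] = b[0] = 25): d = {'a': [25, 12], 'b': [25]}
After line 3 (b.extend(a) appends [25, 12]): d = {'a': [25, 12], 'b': [25, 25, 12]}
After line 4: result = d['b'] = [25, 25, 12]

{'a': [25, 12], 'b': [25, 25, 12]}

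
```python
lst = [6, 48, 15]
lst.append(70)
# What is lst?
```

[6, 48, 15, 70]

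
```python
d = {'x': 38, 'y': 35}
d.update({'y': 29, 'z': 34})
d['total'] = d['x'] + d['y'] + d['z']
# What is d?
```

After line 1: d = {'x': 38, 'y': 35}
After line 2 (y overwritten, z added): d = {'x': 38, 'y': 29, 'z': 34}
After line 3 (total = 38 + 29 + 34 = 101): d = {'x': 38, 'y': 29, 'z': 34, 'total': 101}

{'x': 38, 'y': 29, 'z': 34, 'total': 101}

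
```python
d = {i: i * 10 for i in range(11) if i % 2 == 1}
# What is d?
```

{1: 10, 3: 30, 5: 50, 7: 70, 9: 90}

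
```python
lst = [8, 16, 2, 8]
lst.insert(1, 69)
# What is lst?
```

[8, 69, 16, 2, 8]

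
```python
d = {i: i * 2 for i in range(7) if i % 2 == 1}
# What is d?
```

{1: 2, 3: 6, 5: 10}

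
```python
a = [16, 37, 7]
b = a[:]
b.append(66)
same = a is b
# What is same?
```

After line 1: a = [16, 37, 7]
After line 2 (b = a[:] is a shallow copy, new object): a = [16, 37, 7], b = [16, 37, 7]
After line 3 (append only mutates b): a = [16, 37, 7], b = [16, 37, 7, 66]
After line 4 (same = a is b; different objects -> False): same = False

False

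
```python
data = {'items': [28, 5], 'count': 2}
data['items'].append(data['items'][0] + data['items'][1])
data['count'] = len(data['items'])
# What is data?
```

After line 1: data = {'items': [28, 5], 'count': 2}
After line 2 (append 28 + 5 = 33): data = {'items': [28, 5, 33], 'count': 2}
After line 3 (count = len(items) = 3): data = {'items': [28, 5, 33], 'count': 3}

{'items': [28, 5, 33], 'count': 3}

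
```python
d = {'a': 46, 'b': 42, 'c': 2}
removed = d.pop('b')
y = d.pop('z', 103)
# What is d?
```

After line 1: d = {'a': 46, 'b': 42, 'c': 2}
After line 2 (pop 'b' returns 42): d = {'a': 46, 'c': 2}, removed = 42
After line 3 (pop 'z' missing, returns default 103): d = {'a': 46, 'c': 2}, y = 103

{'a': 46, 'c': 2}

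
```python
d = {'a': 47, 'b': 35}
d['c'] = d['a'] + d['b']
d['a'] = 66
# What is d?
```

After line 1: d = {'a': 47, 'b': 35}
After line 2 (d['c'] = 47 + 35): d = {'a': 47, 'b': 35, 'c': 82}
After line 3: d = {'a': 66, 'b': 35, 'c': 82}

{'a': 66, 'b': 35, 'c': 82}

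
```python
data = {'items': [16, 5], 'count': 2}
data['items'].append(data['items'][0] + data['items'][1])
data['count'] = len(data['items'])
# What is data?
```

After line 1: data = {'items': [16, 5], 'count': 2}
After line 2 (append 16 + 5 = 21): data = {'items': [16, 5, 21], 'count': 2}
After line 3 (count = len(items) = 3): data = {'items': [16, 5, 21], 'count': 3}

{'items': [16, 5, 21], 'count': 3}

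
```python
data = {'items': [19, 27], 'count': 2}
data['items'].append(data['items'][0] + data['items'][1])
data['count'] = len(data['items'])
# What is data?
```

After line 1: data = {'items': [19, 27], 'count': 2}
After line 2 (append 19 + 27 = 46): data = {'items': [19, 27, 46], 'count': 2}
After line 3 (count = len(items) = 3): data = {'items': [19, 27, 46], 'count': 3}

{'items': [19, 27, 46], 'count': 3}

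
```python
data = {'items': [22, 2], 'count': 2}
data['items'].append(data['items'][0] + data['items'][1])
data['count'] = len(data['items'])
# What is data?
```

After line 1: data = {'items': [22, 2], 'count': 2}
After line 2 (append 22 + 2 = 24): data = {'items': [22, 2, 24], 'count': 2}
After line 3 (count = len(items) = 3): data = {'items': [22, 2, 24], 'count': 3}

{'items': [22, 2, 24], 'count': 3}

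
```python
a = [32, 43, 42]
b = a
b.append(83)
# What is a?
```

After line 1: a = [32, 43, 42]
After line 2 (b = a is an alias, same object): a = [32, 43, 42], b = [32, 43, 42]
After line 3 (b.append mutates the shared list): a = [32, 43, 42, 83], b = [32, 43, 42, 83]

[32, 43, 42, 83]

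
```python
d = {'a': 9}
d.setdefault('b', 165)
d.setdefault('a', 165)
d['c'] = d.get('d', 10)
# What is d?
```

After line 1: d = {'a': 9}
After line 2 (setdefault adds 'b'=165): d = {'a': 9, 'b': 165}
After line 3 (setdefault 'a' no-op, already exists): d = {'a': 9, 'b': 165}
After line 4 (get('d', 10) returns default since 'd' not in d): d = {'a': 9, 'b': 165, 'c': 10}

{'a': 9, 'b': 165, 'c': 10}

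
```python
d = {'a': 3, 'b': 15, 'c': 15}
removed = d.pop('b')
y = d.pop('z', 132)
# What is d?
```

After line 1: d = {'a': 3, 'b': 15, 'c': 15}
After line 2 (pop 'b' returns 15): d = {'a': 3, 'c': 15}, removed = 15
After line 3 (pop 'z' missing, returns default 132): d = {'a': 3, 'c': 15}, y = 132

{'a': 3, 'c': 15}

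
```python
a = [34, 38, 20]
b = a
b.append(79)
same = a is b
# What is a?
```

After line 1: a = [34, 38, 20]
After line 2 (b = a is an alias, same object): a = [34, 38, 20], b = [34, 38, 20]
After line 3 (b.append mutates the shared list): a = [34, 38, 20, 79], b = [34, 38, 20, 79]
After line 4 (same = a is b; same object -> True): same = True

[34, 38, 20, 79]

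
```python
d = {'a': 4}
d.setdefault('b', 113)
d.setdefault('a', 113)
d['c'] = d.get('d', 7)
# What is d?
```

After line 1: d = {'a': 4}
After line 2 (setdefault adds 'b'=113): d = {'a': 4, 'b': 113}
After line 3 (setdefault 'a' no-op, already exists): d = {'a': 4, 'b': 113}
After line 4 (get('d', 7) returns default since 'd' not in d): d = {'a': 4, 'b': 113, 'c': 7}

{'a': 4, 'b': 113, 'c': 7}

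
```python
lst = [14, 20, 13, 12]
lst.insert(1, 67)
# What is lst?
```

[14, 67, 20, 13, 12]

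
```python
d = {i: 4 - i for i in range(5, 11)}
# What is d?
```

{5: -1, 6: -2, 7: -3, 8: -4, 9: -5, 10: -6}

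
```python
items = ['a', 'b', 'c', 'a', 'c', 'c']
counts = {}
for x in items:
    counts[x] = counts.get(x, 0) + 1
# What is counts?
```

Initial: counts = {}, items = ['a', 'b', 'c', 'a', 'c', 'c']
See 'a': counts = {'a': 1}
See 'b': counts = {'a': 1, 'b': 1}
See 'c': counts = {'a': 1, 'b': 1, 'c': 1}
See 'a': counts = {'a': 2, 'b': 1, 'c': 1}
See 'c': counts = {'a': 2, 'b': 1, 'c': 2}
See 'c': counts = {'a': 2, 'b': 1, 'c': 3}

{'a': 2, 'b': 1, 'c': 3}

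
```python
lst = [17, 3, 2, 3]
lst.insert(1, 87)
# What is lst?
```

[17, 87, 3, 2, 3]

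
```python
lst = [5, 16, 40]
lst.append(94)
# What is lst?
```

[5, 16, 40, 94]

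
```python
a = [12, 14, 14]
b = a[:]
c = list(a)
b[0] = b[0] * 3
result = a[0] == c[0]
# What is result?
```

After line 1: a = [12, 14, 14]
After line 2 (b = a[:], copy): a = [12, 14, 14], b = [12, 14, 14]
After line 3 (c = list(a) is a copy, new object): c = [12, 14, 14]
After line 4 (b[0] = 12 * 3 = 36; only b mutates (copy)): a = [12, 14, 14], b = [36, 14, 14], c = [12, 14, 14]
After line 5 (a[0] = 12, c[0] = 12; result = True)

True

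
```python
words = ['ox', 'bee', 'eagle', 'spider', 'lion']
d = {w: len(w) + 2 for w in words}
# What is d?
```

{'ox': 4, 'bee': 5, 'eagle': 7, 'spider': 8, 'lion': 6}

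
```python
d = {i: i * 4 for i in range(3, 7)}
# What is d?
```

{3: 12, 4: 16, 5: 20, 6: 24}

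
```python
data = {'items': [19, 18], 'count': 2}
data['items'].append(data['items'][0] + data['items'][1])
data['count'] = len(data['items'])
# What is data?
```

After line 1: data = {'items': [19, 18], 'count': 2}
After line 2 (append 19 + 18 = 37): data = {'items': [19, 18, 37], 'count': 2}
After line 3 (count = len(items) = 3): data = {'items': [19, 18, 37], 'count': 3}

{'items': [19, 18, 37], 'count': 3}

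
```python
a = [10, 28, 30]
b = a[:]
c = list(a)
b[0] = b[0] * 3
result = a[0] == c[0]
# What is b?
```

After line 1: a = [10, 28, 30]
After line 2 (b = a[:], copy): a = [10, 28, 30], b = [10, 28, 30]
After line 3 (c = list(a) is a copy, new object): c = [10, 28, 30]
After line 4 (b[0] = 10 * 3 = 30; only b mutates (copy)): a = [10, 28, 30], b = [30, 28, 30], c = [10, 28, 30]
After line 5 (a[0] = 10, c[0] = 10; result = True)

[30, 28, 30]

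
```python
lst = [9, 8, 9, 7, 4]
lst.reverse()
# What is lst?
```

[4, 7, 9, 8, 9]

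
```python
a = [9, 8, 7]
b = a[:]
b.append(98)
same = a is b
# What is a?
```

After line 1: a = [9, 8, 7]
After line 2 (b = a[:] is a shallow copy, new object): a = [9, 8, 7], b = [9, 8, 7]
After line 3 (append only mutates b): a = [9, 8, 7], b = [9, 8, 7, 98]
After line 4 (same = a is b; different objects -> False): same = False

[9, 8, 7]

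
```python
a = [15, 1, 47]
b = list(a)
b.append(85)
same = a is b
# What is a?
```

After line 1: a = [15, 1, 47]
After line 2 (b = list(a) is a shallow copy, new object): a = [15, 1, 47], b = [15, 1, 47]
After line 3 (append only mutates b): a = [15, 1, 47], b = [15, 1, 47, 85]
After line 4 (same = a is b; different objects -> False): same = False

[15, 1, 47]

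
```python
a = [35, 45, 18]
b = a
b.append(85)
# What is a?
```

After line 1: a = [35, 45, 18]
After line 2 (b = a is an alias, same object): a = [35, 45, 18], b = [35, 45, 18]
After line 3 (b.append mutates the shared list): a = [35, 45, 18, 85], b = [35, 45, 18, 85]

[35, 45, 18, 85]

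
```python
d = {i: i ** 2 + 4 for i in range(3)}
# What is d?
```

{0: 4, 1: 5, 2: 8}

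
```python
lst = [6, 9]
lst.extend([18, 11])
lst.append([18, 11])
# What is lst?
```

After line 1: lst = [6, 9]
After line 2 (extend unpacks [18, 11]): lst = [6, 9, 18, 11]
After line 3 (append adds [18, 11] as single element): lst = [6, 9, 18, 11, [18, 11]]

[6, 9, 18, 11, [18, 11]]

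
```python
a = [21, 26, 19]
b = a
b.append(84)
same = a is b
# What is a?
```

After line 1: a = [21, 26, 19]
After line 2 (b = a is an alias, same object): a = [21, 26, 19], b = [21, 26, 19]
After line 3 (b.append mutates the shared list): a = [21, 26, 19, 84], b = [21, 26, 19, 84]
After line 4 (same = a is b; same object -> True): same = True

[21, 26, 19, 84]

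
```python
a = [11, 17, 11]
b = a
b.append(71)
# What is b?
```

After line 1: a = [11, 17, 11]
After line 2 (b = a is an alias, same object): a = [11, 17, 11], b = [11, 17, 11]
After line 3 (b.append mutates the shared list): a = [11, 17, 11, 71], b = [11, 17, 11, 71]

[11, 17, 11, 71]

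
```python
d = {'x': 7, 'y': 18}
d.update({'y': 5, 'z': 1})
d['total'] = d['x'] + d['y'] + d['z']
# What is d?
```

After line 1: d = {'x': 7, 'y': 18}
After line 2 (y overwritten, z added): d = {'x': 7, 'y': 5, 'z': 1}
After line 3 (total = 7 + 5 + 1 = 13): d = {'x': 7, 'y': 5, 'z': 1, 'total': 13}

{'x': 7, 'y': 5, 'z': 1, 'total': 13}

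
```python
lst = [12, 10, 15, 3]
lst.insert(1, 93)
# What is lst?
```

[12, 93, 10, 15, 3]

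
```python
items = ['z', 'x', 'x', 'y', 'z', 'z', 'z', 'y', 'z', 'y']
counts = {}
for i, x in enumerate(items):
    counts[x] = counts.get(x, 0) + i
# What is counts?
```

Initial: counts = {}, items = ['z', 'x', 'x', 'y', 'z', 'z', 'z', 'y', 'z', 'y']
i=0, x='z': counts = {'z': 0}
i=1, x='x': counts = {'z': 0, 'x': 1}
i=2, x='x': counts = {'z': 0, 'x': 3}
i=3, x='y': counts = {'z': 0, 'x': 3, 'y': 3}
i=4, x='z': counts = {'z': 4, 'x': 3, 'y': 3}
i=5, x='z': counts = {'z': 9, 'x': 3, 'y': 3}
i=6, x='z': counts = {'z': 15, 'x': 3, 'y': 3}
i=7, x='y': counts = {'z': 15, 'x': 3, 'y': 10}
i=8, x='z': counts = {'z': 23, 'x': 3, 'y': 10}
i=9, x='y': counts = {'z': 23, 'x': 3, 'y': 19}

{'z': 23, 'x': 3, 'y': 19}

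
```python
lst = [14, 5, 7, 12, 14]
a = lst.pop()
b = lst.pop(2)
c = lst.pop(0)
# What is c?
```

After line 1: lst = [14, 5, 7, 12, 14]
After line 2 (pop() -> a = 14): lst = [14, 5, 7, 12]
After line 3 (pop(2) -> b = 7): lst = [14, 5, 12]
After line 4 (pop(0) -> c = 14): lst = [5, 12]

14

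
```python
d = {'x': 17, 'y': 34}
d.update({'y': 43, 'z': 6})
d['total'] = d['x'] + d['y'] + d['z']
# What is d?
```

After line 1: d = {'x': 17, 'y': 34}
After line 2 (y overwritten, z added): d = {'x': 17, 'y': 43, 'z': 6}
After line 3 (total = 17 + 43 + 6 = 66): d = {'x': 17, 'y': 43, 'z': 6, 'total': 66}

{'x': 17, 'y': 43, 'z': 6, 'total': 66}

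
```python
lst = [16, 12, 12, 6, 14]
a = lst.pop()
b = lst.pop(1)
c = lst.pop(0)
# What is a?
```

After line 1: lst = [16, 12, 12, 6, 14]
After line 2 (pop() -> a = 14): lst = [16, 12, 12, 6]
After line 3 (pop(1) -> b = 12): lst = [16, 12, 6]
After line 4 (pop(0) -> c = 16): lst = [12, 6]

14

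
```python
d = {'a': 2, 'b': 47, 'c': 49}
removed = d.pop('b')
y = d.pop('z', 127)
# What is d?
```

After line 1: d = {'a': 2, 'b': 47, 'c': 49}
After line 2 (pop 'b' returns 47): d = {'a': 2, 'c': 49}, removed = 47
After line 3 (pop 'z' missing, returns default 127): d = {'a': 2, 'c': 49}, y = 127

{'a': 2, 'c': 49}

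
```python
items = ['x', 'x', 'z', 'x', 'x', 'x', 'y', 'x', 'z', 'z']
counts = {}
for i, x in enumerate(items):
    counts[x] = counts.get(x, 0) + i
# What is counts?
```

Initial: counts = {}, items = ['x', 'x', 'z', 'x', 'x', 'x', 'y', 'x', 'z', 'z']
i=0, x='x': counts = {'x': 0}
i=1, x='x': counts = {'x': 1}
i=2, x='z': counts = {'x': 1, 'z': 2}
i=3, x='x': counts = {'x': 4, 'z': 2}
i=4, x='x': counts = {'x': 8, 'z': 2}
i=5, x='x': counts = {'x': 13, 'z': 2}
i=6, x='y': counts = {'x': 13, 'z': 2, 'y': 6}
i=7, x='x': counts = {'x': 20, 'z': 2, 'y': 6}
i=8, x='z': counts = {'x': 20, 'z': 10, 'y': 6}
i=9, x='z': counts = {'x': 20, 'z': 19, 'y': 6}

{'x': 20, 'z': 19, 'y': 6}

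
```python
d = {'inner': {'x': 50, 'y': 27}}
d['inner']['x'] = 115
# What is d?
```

After line 1: d = {'inner': {'x': 50, 'y': 27}}
After line 2 (inner x overwritten): d = {'inner': {'x': 115, 'y': 27}}

{'inner': {'x': 115, 'y': 27}}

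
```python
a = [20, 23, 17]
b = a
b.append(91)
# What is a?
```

After line 1: a = [20, 23, 17]
After line 2 (b = a is an alias, same object): a = [20, 23, 17], b = [20, 23, 17]
After line 3 (b.append mutates the shared list): a = [20, 23, 17, 91], b = [20, 23, 17, 91]

[20, 23, 17, 91]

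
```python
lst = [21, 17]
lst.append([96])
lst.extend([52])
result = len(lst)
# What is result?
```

After line 1: lst = [21, 17]
After line 2 (append adds [96] as single element): lst = [21, 17, [96]]
After line 3 (extend unpacks [52], adds 52): lst = [21, 17, [96], 52]
After line 4: result = len(lst) = 4

4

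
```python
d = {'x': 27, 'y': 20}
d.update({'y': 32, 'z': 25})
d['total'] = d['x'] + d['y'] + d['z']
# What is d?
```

After line 1: d = {'x': 27, 'y': 20}
After line 2 (y overwritten, z added): d = {'x': 27, 'y': 32, 'z': 25}
After line 3 (total = 27 + 32 + 25 = 84): d = {'x': 27, 'y': 32, 'z': 25, 'total': 84}

{'x': 27, 'y': 32, 'z': 25, 'total': 84}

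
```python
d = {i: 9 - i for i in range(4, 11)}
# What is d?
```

{4: 5, 5: 4, 6: 3, 7: 2, 8: 1, 9: 0, 10: -1}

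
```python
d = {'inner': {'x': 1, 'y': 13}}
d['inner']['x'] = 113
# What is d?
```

After line 1: d = {'inner': {'x': 1, 'y': 13}}
After line 2 (inner x overwritten): d = {'inner': {'x': 113, 'y': 13}}

{'inner': {'x': 113, 'y': 13}}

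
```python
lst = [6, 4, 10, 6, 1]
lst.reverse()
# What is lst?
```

[1, 6, 10, 4, 6]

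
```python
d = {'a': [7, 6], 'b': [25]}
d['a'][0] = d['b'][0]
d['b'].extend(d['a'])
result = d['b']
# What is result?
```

After line 1: d = {'a': [7, 6], 'b': [25]}
After line 2 (a[0] = b[0] = 25): d = {'a': [25, 6], 'b': [25]}
After line 3 (b.extend(a) appends [25, 6]): d = {'a': [25, 6], 'b': [25, 25, 6]}
After line 4: result = d['b'] = [25, 25, 6]

[25, 25, 6]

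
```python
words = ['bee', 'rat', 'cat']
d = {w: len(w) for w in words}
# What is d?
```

{'bee': 3, 'rat': 3, 'cat': 3}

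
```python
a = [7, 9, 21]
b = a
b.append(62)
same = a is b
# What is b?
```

After line 1: a = [7, 9, 21]
After line 2 (b = a is an alias, same object): a = [7, 9, 21], b = [7, 9, 21]
After line 3 (b.append mutates the shared list): a = [7, 9, 21, 62], b = [7, 9, 21, 62]
After line 4 (same = a is b; same object -> True): same = True

[7, 9, 21, 62]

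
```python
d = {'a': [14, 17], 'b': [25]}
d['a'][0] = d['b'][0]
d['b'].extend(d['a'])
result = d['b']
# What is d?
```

After line 1: d = {'a': [14, 17], 'b': [25]}
After line 2 (a[0] = b[0] = 25): d = {'a': [25, 17], 'b': [25]}
After line 3 (b.extend(a) appends [25, 17]): d = {'a': [25, 17], 'b': [25, 25, 17]}
After line 4: result = d['b'] = [25, 25, 17]

{'a': [25, 17], 'b': [25, 25, 17]}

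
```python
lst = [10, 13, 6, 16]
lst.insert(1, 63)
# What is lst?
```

[10, 63, 13, 6, 16]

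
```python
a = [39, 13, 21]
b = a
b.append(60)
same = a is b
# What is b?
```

After line 1: a = [39, 13, 21]
After line 2 (b = a is an alias, same object): a = [39, 13, 21], b = [39, 13, 21]
After line 3 (b.append mutates the shared list): a = [39, 13, 21, 60], b = [39, 13, 21, 60]
After line 4 (same = a is b; same object -> True): same = True

[39, 13, 21, 60]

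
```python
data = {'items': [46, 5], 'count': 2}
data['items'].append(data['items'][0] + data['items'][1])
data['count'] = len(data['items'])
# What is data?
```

After line 1: data = {'items': [46, 5], 'count': 2}
After line 2 (append 46 + 5 = 51): data = {'items': [46, 5, 51], 'count': 2}
After line 3 (count = len(items) = 3): data = {'items': [46, 5, 51], 'count': 3}

{'items': [46, 5, 51], 'count': 3}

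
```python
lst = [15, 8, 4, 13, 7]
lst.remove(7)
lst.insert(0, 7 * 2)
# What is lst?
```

After line 1: lst = [15, 8, 4, 13, 7]
After line 2 (remove first 7): lst = [15, 8, 4, 13]
After line 3 (insert 14 at index 0): lst = [14, 15, 8, 4, 13]

[14, 15, 8, 4, 13]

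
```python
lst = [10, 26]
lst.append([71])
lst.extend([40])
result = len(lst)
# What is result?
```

After line 1: lst = [10, 26]
After line 2 (append adds [71] as single element): lst = [10, 26, [71]]
After line 3 (extend unpacks [40], adds 40): lst = [10, 26, [71], 40]
After line 4: result = len(lst) = 4

4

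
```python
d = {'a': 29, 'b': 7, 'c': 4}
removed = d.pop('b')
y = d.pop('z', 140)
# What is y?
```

After line 1: d = {'a': 29, 'b': 7, 'c': 4}
After line 2 (pop 'b' returns 7): d = {'a': 29, 'c': 4}, removed = 7
After line 3 (pop 'z' missing, returns default 140): d = {'a': 29, 'c': 4}, y = 140

140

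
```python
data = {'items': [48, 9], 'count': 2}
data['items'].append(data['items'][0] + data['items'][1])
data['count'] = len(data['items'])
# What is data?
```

After line 1: data = {'items': [48, 9], 'count': 2}
After line 2 (append 48 + 9 = 57): data = {'items': [48, 9, 57], 'count': 2}
After line 3 (count = len(items) = 3): data = {'items': [48, 9, 57], 'count': 3}

{'items': [48, 9, 57], 'count': 3}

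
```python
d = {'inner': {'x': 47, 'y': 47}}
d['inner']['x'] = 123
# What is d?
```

After line 1: d = {'inner': {'x': 47, 'y': 47}}
After line 2 (inner x overwritten): d = {'inner': {'x': 123, 'y': 47}}

{'inner': {'x': 123, 'y': 47}}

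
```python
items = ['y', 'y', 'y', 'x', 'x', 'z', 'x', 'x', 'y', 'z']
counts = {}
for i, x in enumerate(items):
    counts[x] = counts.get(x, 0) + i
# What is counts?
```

Initial: counts = {}, items = ['y', 'y', 'y', 'x', 'x', 'z', 'x', 'x', 'y', 'z']
i=0, x='y': counts = {'y': 0}
i=1, x='y': counts = {'y': 1}
i=2, x='y': counts = {'y': 3}
i=3, x='x': counts = {'y': 3, 'x': 3}
i=4, x='x': counts = {'y': 3, 'x': 7}
i=5, x='z': counts = {'y': 3, 'x': 7, 'z': 5}
i=6, x='x': counts = {'y': 3, 'x': 13, 'z': 5}
i=7, x='x': counts = {'y': 3, 'x': 20, 'z': 5}
i=8, x='y': counts = {'y': 11, 'x': 20, 'z': 5}
i=9, x='z': counts = {'y': 11, 'x': 20, 'z': 14}

{'y': 11, 'x': 20, 'z': 14}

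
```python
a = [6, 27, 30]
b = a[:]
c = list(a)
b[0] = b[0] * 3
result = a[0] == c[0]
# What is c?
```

After line 1: a = [6, 27, 30]
After line 2 (b = a[:], copy): a = [6, 27, 30], b = [6, 27, 30]
After line 3 (c = list(a) is a copy, new object): c = [6, 27, 30]
After line 4 (b[0] = 6 * 3 = 18; only b mutates (copy)): a = [6, 27, 30], b = [18, 27, 30], c = [6, 27, 30]
After line 5 (a[0] = 6, c[0] = 6; result = True)

[6, 27, 30]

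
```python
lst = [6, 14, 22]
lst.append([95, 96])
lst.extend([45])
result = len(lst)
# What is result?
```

After line 1: lst = [6, 14, 22]
After line 2 (append adds [95, 96] as single element): lst = [6, 14, 22, [95, 96]]
After line 3 (extend unpacks [45], adds 45): lst = [6, 14, 22, [95, 96], 45]
After line 4: result = len(lst) = 5

5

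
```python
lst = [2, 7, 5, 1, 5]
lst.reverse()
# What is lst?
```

[5, 1, 5, 7, 2]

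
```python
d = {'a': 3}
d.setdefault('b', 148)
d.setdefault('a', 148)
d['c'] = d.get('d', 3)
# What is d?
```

After line 1: d = {'a': 3}
After line 2 (setdefault adds 'b'=148): d = {'a': 3, 'b': 148}
After line 3 (setdefault 'a' no-op, already exists): d = {'a': 3, 'b': 148}
After line 4 (get('d', 3) returns default since 'd' not in d): d = {'a': 3, 'b': 148, 'c': 3}

{'a': 3, 'b': 148, 'c': 3}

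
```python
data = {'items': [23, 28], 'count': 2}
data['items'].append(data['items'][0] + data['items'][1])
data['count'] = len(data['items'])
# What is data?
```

After line 1: data = {'items': [23, 28], 'count': 2}
After line 2 (append 23 + 28 = 51): data = {'items': [23, 28, 51], 'count': 2}
After line 3 (count = len(items) = 3): data = {'items': [23, 28, 51], 'count': 3}

{'items': [23, 28, 51], 'count': 3}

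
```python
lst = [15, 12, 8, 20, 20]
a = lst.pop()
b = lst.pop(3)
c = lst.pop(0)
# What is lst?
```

After line 1: lst = [15, 12, 8, 20, 20]
After line 2 (pop() -> a = 20): lst = [15, 12, 8, 20]
After line 3 (pop(3) -> b = 20): lst = [15, 12, 8]
After line 4 (pop(0) -> c = 15): lst = [12, 8]

[12, 8]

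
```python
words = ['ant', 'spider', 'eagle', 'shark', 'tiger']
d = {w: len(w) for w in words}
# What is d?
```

{'ant': 3, 'spider': 6, 'eagle': 5, 'shark': 5, 'tiger': 5}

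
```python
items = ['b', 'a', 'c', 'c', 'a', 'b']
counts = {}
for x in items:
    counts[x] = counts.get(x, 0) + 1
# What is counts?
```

Initial: counts = {}, items = ['b', 'a', 'c', 'c', 'a', 'b']
See 'b': counts = {'b': 1}
See 'a': counts = {'b': 1, 'a': 1}
See 'c': counts = {'b': 1, 'a': 1, 'c': 1}
See 'c': counts = {'b': 1, 'a': 1, 'c': 2}
See 'a': counts = {'b': 1, 'a': 2, 'c': 2}
See 'b': counts = {'b': 2, 'a': 2, 'c': 2}

{'b': 2, 'a': 2, 'c': 2}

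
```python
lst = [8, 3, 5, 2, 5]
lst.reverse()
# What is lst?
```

[5, 2, 5, 3, 8]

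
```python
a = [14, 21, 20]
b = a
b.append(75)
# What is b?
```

After line 1: a = [14, 21, 20]
After line 2 (b = a is an alias, same object): a = [14, 21, 20], b = [14, 21, 20]
After line 3 (b.append mutates the shared list): a = [14, 21, 20, 75], b = [14, 21, 20, 75]

[14, 21, 20, 75]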